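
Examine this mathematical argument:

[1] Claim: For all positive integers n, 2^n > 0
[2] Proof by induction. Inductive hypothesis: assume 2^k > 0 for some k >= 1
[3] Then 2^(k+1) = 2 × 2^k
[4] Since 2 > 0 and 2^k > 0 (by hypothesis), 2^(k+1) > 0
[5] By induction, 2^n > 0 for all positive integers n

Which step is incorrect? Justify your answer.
Step 5: By induction, 2^n > 0 for all positive integers n

Step 5 concludes the proof by induction, but no base case was ever established. A valid induction proof requires: (1) a base case proving 2^1 > 0, and (2) an inductive step showing IF 2^k > 0 THEN 2^(k+1) > 0. Steps 2-4 correctly establish the inductive step, but without the base case the conclusion in step 5 does not follow.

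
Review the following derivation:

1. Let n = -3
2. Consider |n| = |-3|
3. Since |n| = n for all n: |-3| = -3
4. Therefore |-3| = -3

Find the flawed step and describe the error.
Step 3: Since |n| = n for all n: |-3| = -3

Step 3 incorrectly states that |n| = n for all n. The correct definition is |n| = n when n >= 0, and |n| = -n when n < 0. Since -3 < 0, we have |-3| = -(-3) = 3, not -3.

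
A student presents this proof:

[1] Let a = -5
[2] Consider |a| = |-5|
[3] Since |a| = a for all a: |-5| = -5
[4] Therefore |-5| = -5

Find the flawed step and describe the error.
Step 3: Since |a| = a for all a: |-5| = -5

Step 3 incorrectly states that |a| = a for all a. The correct definition is |a| = a when a >= 0, and |a| = -a when a < 0. Since -5 < 0, we have |-5| = -(-5) = 5, not -5.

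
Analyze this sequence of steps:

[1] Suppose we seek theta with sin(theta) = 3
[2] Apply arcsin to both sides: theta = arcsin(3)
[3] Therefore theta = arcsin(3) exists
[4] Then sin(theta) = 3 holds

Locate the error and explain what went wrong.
Step 2: Apply arcsin to both sides: theta = arcsin(3)

Step 2 applies arcsin to 3. However, arcsin(x) is only defined for x in [-1, 1] because sin(theta) can only produce values in that range. Since |3| > 1, arcsin(3) is undefined. There is no angle whose sine equals 3.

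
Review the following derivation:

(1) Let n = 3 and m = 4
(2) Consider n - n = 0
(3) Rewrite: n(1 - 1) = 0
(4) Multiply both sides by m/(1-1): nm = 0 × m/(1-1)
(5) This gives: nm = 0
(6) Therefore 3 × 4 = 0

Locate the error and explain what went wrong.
Step 4: Multiply both sides by m/(1-1): nm = 0 × m/(1-1)

Step 4 multiplies both sides by m/(1-1). However, 1-1 = 0, so this is multiplication by m/0, which is undefined. We cannot multiply by an undefined expression.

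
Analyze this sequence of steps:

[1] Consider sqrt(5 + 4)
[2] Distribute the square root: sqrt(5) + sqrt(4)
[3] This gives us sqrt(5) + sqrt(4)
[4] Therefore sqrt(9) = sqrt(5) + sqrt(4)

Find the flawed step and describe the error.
Step 2: Distribute the square root: sqrt(5) + sqrt(4)

Step 2 incorrectly 'distributes' the square root over addition. The square root function does not distribute: sqrt(a + b) ≠ sqrt(a) + sqrt(b). In fact, sqrt(5 + 4) = sqrt(9) ≈ 3.0000, while sqrt(5) + sqrt(4) ≈ 4.2361.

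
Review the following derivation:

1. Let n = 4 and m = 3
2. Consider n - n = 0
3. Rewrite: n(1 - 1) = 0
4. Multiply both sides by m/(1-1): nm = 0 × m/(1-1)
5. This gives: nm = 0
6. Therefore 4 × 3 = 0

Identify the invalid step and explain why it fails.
Step 4: Multiply both sides by m/(1-1): nm = 0 × m/(1-1)

Step 4 multiplies both sides by m/(1-1). However, 1-1 = 0, so this is multiplication by m/0, which is undefined. We cannot multiply by an undefined expression.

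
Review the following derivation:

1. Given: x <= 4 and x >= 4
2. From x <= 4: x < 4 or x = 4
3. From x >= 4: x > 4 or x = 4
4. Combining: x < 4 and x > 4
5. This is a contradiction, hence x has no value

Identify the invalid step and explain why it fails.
Step 4: Combining: x < 4 and x > 4

Step 4 incorrectly combines the conditions. From x <= 4 and x >= 4, the intersection is x = 4. The error treats the 'or' cases as 'and' requirements. The correct conclusion is that x = 4 is the unique solution, not that no solution exists.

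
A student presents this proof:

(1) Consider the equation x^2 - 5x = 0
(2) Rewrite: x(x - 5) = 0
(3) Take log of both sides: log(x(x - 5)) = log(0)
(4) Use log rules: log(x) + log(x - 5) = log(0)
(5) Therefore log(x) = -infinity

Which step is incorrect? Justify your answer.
Step 3: Take log of both sides: log(x(x - 5)) = log(0)

Step 3 takes the logarithm of both sides, resulting in log(0) on the right side. The logarithm is only defined for positive numbers; log(0) is undefined (approaches negative infinity). This operation is invalid.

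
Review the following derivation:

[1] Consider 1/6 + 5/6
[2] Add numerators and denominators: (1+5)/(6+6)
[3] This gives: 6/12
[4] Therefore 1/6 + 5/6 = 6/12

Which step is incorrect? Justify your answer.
Step 2: Add numerators and denominators: (1+5)/(6+6)

Step 2 incorrectly adds fractions by separately adding numerators and denominators. This is wrong. The correct method requires a common denominator: 1/6 + 5/6 = (1×6 + 5×6)/(6×6) = 36/36 = 1. The method used gives 6/12, which is different.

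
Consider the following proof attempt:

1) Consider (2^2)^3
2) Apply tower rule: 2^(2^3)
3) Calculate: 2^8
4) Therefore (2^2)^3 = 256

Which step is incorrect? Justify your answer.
Step 2: Apply tower rule: 2^(2^3)

Step 2 incorrectly states that (a^b)^c = a^(b^c). The correct rule is (a^b)^c = a^(b×c). The actual value is (2^2)^3 = 2^6 = 64, not 2^8 = 256.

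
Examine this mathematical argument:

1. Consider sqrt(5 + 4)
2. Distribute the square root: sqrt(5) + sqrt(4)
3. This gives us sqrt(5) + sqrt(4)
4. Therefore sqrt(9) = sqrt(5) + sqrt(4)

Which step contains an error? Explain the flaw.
Step 2: Distribute the square root: sqrt(5) + sqrt(4)

Step 2 incorrectly 'distributes' the square root over addition. The square root function does not distribute: sqrt(a + b) ≠ sqrt(a) + sqrt(b). In fact, sqrt(5 + 4) = sqrt(9) ≈ 3.0000, while sqrt(5) + sqrt(4) ≈ 4.2361.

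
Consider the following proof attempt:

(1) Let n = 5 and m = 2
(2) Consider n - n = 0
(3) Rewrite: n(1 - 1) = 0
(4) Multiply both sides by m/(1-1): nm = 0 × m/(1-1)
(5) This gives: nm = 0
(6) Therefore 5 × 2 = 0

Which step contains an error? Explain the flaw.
Step 4: Multiply both sides by m/(1-1): nm = 0 × m/(1-1)

Step 4 multiplies both sides by m/(1-1). However, 1-1 = 0, so this is multiplication by m/0, which is undefined. We cannot multiply by an undefined expression.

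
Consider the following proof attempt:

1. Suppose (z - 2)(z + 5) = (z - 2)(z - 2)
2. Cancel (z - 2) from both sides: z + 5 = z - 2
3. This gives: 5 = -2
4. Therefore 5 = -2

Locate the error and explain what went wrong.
Step 2: Cancel (z - 2) from both sides: z + 5 = z - 2

Step 2 cancels (z - 2) from both sides. This is only valid if (z - 2) ≠ 0, i.e., z ≠ 2. When z = 2, both sides equal zero regardless of the other factors. The correct approach requires considering z = 2 as a separate case.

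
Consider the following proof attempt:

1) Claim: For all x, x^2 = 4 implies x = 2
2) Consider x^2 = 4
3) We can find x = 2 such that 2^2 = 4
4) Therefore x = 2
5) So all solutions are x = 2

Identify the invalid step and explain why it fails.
Step 4: Therefore x = 2

Step 4 incorrectly concludes that x = 2 is the only solution. The proof shows that x = 2 is A solution (existence), but does not show it is the ONLY solution (uniqueness). In fact, x = -2 is also a solution since (-2)^2 = 4. Finding one solution doesn't prove there are no others.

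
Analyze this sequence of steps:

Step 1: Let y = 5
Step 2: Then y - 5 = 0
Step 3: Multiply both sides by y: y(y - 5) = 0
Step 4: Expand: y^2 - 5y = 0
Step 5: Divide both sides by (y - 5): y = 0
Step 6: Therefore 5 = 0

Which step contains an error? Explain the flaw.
Step 5: Divide both sides by (y - 5): y = 0

Step 5 divides both sides by (y - 5). However, since y = 5, we have (y - 5) = 0. Division by zero is undefined, making this step invalid.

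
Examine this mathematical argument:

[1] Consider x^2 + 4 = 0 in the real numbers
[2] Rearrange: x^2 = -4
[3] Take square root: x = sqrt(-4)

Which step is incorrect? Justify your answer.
Step 3: Take square root: x = sqrt(-4)

Step 3 takes the square root of -4, which is negative. In the real number system, the square root of a negative number is undefined. The equation x^2 + 4 = 0 has no real solutions. Square roots of negative numbers only exist in the complex numbers.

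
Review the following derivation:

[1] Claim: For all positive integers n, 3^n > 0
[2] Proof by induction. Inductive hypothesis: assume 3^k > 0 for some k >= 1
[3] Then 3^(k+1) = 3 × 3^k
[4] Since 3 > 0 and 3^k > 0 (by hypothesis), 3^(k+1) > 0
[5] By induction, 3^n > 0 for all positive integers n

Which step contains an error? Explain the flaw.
Step 5: By induction, 3^n > 0 for all positive integers n

Step 5 concludes the proof by induction, but no base case was ever established. A valid induction proof requires: (1) a base case proving 3^1 > 0, and (2) an inductive step showing IF 3^k > 0 THEN 3^(k+1) > 0. Steps 2-4 correctly establish the inductive step, but without the base case the conclusion in step 5 does not follow.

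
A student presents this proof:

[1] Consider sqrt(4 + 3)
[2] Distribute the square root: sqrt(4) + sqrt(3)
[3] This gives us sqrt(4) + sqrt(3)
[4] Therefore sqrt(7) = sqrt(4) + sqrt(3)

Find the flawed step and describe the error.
Step 2: Distribute the square root: sqrt(4) + sqrt(3)

Step 2 incorrectly 'distributes' the square root over addition. The square root function does not distribute: sqrt(a + b) ≠ sqrt(a) + sqrt(b). In fact, sqrt(4 + 3) = sqrt(7) ≈ 2.6458, while sqrt(4) + sqrt(3) ≈ 3.7321.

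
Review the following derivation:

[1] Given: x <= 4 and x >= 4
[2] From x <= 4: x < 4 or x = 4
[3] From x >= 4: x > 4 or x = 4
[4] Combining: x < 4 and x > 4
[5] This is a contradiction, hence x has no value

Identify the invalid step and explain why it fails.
Step 4: Combining: x < 4 and x > 4

Step 4 incorrectly combines the conditions. From x <= 4 and x >= 4, the intersection is x = 4. The error treats the 'or' cases as 'and' requirements. The correct conclusion is that x = 4 is the unique solution, not that no solution exists.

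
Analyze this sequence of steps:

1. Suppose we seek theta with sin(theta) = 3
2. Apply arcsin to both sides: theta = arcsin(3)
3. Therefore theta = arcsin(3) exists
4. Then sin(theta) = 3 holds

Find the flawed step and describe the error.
Step 2: Apply arcsin to both sides: theta = arcsin(3)

Step 2 applies arcsin to 3. However, arcsin(x) is only defined for x in [-1, 1] because sin(theta) can only produce values in that range. Since |3| > 1, arcsin(3) is undefined. There is no angle whose sine equals 3.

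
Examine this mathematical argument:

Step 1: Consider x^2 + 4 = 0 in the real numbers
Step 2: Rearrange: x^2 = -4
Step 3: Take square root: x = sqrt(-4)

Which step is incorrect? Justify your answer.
Step 3: Take square root: x = sqrt(-4)

Step 3 takes the square root of -4, which is negative. In the real number system, the square root of a negative number is undefined. The equation x^2 + 4 = 0 has no real solutions. Square roots of negative numbers only exist in the complex numbers.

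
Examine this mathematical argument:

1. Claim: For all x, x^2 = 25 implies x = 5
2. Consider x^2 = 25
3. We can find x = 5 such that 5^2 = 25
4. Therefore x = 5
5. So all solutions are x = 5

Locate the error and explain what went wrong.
Step 4: Therefore x = 5

Step 4 incorrectly concludes that x = 5 is the only solution. The proof shows that x = 5 is A solution (existence), but does not show it is the ONLY solution (uniqueness). In fact, x = -5 is also a solution since (-5)^2 = 25. Finding one solution doesn't prove there are no others.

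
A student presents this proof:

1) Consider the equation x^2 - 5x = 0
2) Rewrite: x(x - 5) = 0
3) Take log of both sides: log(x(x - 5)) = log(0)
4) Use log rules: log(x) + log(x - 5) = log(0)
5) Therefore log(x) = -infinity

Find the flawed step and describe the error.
Step 3: Take log of both sides: log(x(x - 5)) = log(0)

Step 3 takes the logarithm of both sides, resulting in log(0) on the right side. The logarithm is only defined for positive numbers; log(0) is undefined (approaches negative infinity). This operation is invalid.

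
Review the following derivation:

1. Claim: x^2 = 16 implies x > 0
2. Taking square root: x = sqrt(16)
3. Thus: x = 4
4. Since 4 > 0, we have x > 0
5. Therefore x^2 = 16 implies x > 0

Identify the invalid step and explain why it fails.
Step 2: Taking square root: x = sqrt(16)

Step 2 takes the square root and assumes the positive root only. The equation x^2 = 16 actually has two solutions: x = 4 and x = -4. The proof silently assumes x > 0 without justification, then uses this assumption to conclude x > 0, which is circular. The counterexample x = -4 shows the claim is false.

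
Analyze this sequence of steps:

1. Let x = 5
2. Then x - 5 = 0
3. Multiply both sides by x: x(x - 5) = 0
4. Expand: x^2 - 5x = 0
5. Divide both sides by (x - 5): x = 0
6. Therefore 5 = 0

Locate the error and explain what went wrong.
Step 5: Divide both sides by (x - 5): x = 0

Step 5 divides both sides by (x - 5). However, since x = 5, we have (x - 5) = 0. Division by zero is undefined, making this step invalid.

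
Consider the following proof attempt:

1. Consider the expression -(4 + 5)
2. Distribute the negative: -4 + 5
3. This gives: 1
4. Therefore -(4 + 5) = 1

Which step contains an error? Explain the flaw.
Step 2: Distribute the negative: -4 + 5

Step 2 incorrectly distributes the negative sign. The correct distribution is -(4 + 5) = -4 - 5 = -9. The negative must be applied to both terms, not just the first. The error treats -(4 + 5) as -4 + 5, which equals 1 instead of -9.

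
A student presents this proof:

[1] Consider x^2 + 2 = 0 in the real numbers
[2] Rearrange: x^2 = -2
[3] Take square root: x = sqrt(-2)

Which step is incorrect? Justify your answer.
Step 3: Take square root: x = sqrt(-2)

Step 3 takes the square root of -2, which is negative. In the real number system, the square root of a negative number is undefined. The equation x^2 + 2 = 0 has no real solutions. Square roots of negative numbers only exist in the complex numbers.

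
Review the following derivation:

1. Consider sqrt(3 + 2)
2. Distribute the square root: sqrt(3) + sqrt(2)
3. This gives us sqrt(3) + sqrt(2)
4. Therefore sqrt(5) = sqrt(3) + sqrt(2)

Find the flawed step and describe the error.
Step 2: Distribute the square root: sqrt(3) + sqrt(2)

Step 2 incorrectly 'distributes' the square root over addition. The square root function does not distribute: sqrt(a + b) ≠ sqrt(a) + sqrt(b). In fact, sqrt(3 + 2) = sqrt(5) ≈ 2.2361, while sqrt(3) + sqrt(2) ≈ 3.1463.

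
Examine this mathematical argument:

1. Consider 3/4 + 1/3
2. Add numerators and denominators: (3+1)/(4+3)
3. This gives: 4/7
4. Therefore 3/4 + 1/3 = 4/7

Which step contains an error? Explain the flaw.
Step 2: Add numerators and denominators: (3+1)/(4+3)

Step 2 incorrectly adds fractions by separately adding numerators and denominators. This is wrong. The correct method requires a common denominator: 3/4 + 1/3 = (3×3 + 1×4)/(4×3) = 13/12 = 13/12. The method used gives 4/7, which is different.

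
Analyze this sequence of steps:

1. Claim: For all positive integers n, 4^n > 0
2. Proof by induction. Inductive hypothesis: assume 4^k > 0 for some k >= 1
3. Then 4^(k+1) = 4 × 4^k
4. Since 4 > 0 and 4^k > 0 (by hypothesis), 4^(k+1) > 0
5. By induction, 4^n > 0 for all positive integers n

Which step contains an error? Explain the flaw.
Step 5: By induction, 4^n > 0 for all positive integers n

Step 5 concludes the proof by induction, but no base case was ever established. A valid induction proof requires: (1) a base case proving 4^1 > 0, and (2) an inductive step showing IF 4^k > 0 THEN 4^(k+1) > 0. Steps 2-4 correctly establish the inductive step, but without the base case the conclusion in step 5 does not follow.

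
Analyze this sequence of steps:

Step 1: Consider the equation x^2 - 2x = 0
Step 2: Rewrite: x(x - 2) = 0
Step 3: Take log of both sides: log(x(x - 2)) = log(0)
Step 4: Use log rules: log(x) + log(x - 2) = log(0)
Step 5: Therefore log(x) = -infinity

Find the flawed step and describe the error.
Step 3: Take log of both sides: log(x(x - 2)) = log(0)

Step 3 takes the logarithm of both sides, resulting in log(0) on the right side. The logarithm is only defined for positive numbers; log(0) is undefined (approaches negative infinity). This operation is invalid.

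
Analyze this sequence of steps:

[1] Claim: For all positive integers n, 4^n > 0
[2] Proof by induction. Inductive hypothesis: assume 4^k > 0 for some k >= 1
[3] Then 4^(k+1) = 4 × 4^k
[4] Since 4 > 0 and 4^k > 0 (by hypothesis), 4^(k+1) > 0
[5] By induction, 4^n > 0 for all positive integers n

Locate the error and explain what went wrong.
Step 5: By induction, 4^n > 0 for all positive integers n

Step 5 concludes the proof by induction, but no base case was ever established. A valid induction proof requires: (1) a base case proving 4^1 > 0, and (2) an inductive step showing IF 4^k > 0 THEN 4^(k+1) > 0. Steps 2-4 correctly establish the inductive step, but without the base case the conclusion in step 5 does not follow.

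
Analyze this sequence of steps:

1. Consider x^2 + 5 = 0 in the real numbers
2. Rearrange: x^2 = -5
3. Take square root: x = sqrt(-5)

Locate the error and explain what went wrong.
Step 3: Take square root: x = sqrt(-5)

Step 3 takes the square root of -5, which is negative. In the real number system, the square root of a negative number is undefined. The equation x^2 + 5 = 0 has no real solutions. Square roots of negative numbers only exist in the complex numbers.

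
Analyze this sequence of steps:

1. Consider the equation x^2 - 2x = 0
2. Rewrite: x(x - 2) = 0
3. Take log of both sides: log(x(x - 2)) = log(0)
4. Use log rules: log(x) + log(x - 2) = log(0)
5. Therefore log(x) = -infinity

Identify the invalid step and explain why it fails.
Step 3: Take log of both sides: log(x(x - 2)) = log(0)

Step 3 takes the logarithm of both sides, resulting in log(0) on the right side. The logarithm is only defined for positive numbers; log(0) is undefined (approaches negative infinity). This operation is invalid.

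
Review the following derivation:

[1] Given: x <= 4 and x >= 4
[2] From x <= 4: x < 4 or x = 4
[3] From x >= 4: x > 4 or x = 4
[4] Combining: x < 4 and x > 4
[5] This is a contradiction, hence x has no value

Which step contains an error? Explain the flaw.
Step 4: Combining: x < 4 and x > 4

Step 4 incorrectly combines the conditions. From x <= 4 and x >= 4, the intersection is x = 4. The error treats the 'or' cases as 'and' requirements. The correct conclusion is that x = 4 is the unique solution, not that no solution exists.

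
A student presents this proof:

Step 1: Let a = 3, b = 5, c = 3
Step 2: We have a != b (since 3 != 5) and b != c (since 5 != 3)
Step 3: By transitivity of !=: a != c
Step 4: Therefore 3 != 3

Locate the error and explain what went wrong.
Step 3: By transitivity of !=: a != c

Step 3 incorrectly applies transitivity to the '!=' relation. Transitivity states: if a R b and b R c, then a R c. However, '!=' is not transitive. Counterexample: 3 != 5 and 5 != 3, but 3 = 3 (both equal 3). Transitivity holds for relations like <, <=, =, but not for !=.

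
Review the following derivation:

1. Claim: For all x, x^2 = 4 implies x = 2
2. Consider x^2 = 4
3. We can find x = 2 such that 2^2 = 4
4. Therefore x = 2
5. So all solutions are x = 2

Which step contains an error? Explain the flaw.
Step 4: Therefore x = 2

Step 4 incorrectly concludes that x = 2 is the only solution. The proof shows that x = 2 is A solution (existence), but does not show it is the ONLY solution (uniqueness). In fact, x = -2 is also a solution since (-2)^2 = 4. Finding one solution doesn't prove there are no others.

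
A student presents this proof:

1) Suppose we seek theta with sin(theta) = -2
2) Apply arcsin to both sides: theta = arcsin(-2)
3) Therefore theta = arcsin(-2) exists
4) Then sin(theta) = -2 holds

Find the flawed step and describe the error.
Step 2: Apply arcsin to both sides: theta = arcsin(-2)

Step 2 applies arcsin to -2. However, arcsin(x) is only defined for x in [-1, 1] because sin(theta) can only produce values in that range. Since |-2| > 1, arcsin(-2) is undefined. There is no angle whose sine equals -2.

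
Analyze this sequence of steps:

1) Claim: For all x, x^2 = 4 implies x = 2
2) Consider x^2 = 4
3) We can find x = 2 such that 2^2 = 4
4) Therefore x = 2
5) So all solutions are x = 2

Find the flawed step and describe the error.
Step 4: Therefore x = 2

Step 4 incorrectly concludes that x = 2 is the only solution. The proof shows that x = 2 is A solution (existence), but does not show it is the ONLY solution (uniqueness). In fact, x = -2 is also a solution since (-2)^2 = 4. Finding one solution doesn't prove there are no others.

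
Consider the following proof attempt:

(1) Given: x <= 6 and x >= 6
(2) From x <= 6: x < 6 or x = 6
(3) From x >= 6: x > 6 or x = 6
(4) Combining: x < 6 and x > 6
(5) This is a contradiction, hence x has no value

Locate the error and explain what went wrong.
Step 4: Combining: x < 6 and x > 6

Step 4 incorrectly combines the conditions. From x <= 6 and x >= 6, the intersection is x = 6. The error treats the 'or' cases as 'and' requirements. The correct conclusion is that x = 6 is the unique solution, not that no solution exists.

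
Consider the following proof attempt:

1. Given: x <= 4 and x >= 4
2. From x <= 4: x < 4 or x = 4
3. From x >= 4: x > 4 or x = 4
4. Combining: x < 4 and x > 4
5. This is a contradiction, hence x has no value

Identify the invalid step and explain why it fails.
Step 4: Combining: x < 4 and x > 4

Step 4 incorrectly combines the conditions. From x <= 4 and x >= 4, the intersection is x = 4. The error treats the 'or' cases as 'and' requirements. The correct conclusion is that x = 4 is the unique solution, not that no solution exists.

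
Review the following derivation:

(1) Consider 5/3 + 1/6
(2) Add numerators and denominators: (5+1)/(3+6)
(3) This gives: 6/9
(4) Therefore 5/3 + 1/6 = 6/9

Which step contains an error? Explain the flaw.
Step 2: Add numerators and denominators: (5+1)/(3+6)

Step 2 incorrectly adds fractions by separately adding numerators and denominators. This is wrong. The correct method requires a common denominator: 5/3 + 1/6 = (5×6 + 1×3)/(3×6) = 33/18 = 11/6. The method used gives 6/9, which is different.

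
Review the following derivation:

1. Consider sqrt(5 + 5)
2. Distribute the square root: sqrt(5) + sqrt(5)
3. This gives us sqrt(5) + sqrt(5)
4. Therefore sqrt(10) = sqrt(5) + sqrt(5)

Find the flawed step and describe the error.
Step 2: Distribute the square root: sqrt(5) + sqrt(5)

Step 2 incorrectly 'distributes' the square root over addition. The square root function does not distribute: sqrt(a + b) ≠ sqrt(a) + sqrt(b). In fact, sqrt(5 + 5) = sqrt(10) ≈ 3.1623, while sqrt(5) + sqrt(5) ≈ 4.4721.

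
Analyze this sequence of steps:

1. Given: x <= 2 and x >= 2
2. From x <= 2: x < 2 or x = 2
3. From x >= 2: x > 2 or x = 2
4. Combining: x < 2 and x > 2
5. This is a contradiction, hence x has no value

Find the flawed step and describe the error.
Step 4: Combining: x < 2 and x > 2

Step 4 incorrectly combines the conditions. From x <= 2 and x >= 2, the intersection is x = 2. The error treats the 'or' cases as 'and' requirements. The correct conclusion is that x = 2 is the unique solution, not that no solution exists.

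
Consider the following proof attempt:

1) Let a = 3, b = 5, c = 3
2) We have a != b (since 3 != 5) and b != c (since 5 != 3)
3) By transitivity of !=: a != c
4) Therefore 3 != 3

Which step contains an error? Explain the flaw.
Step 3: By transitivity of !=: a != c

Step 3 incorrectly applies transitivity to the '!=' relation. Transitivity states: if a R b and b R c, then a R c. However, '!=' is not transitive. Counterexample: 3 != 5 and 5 != 3, but 3 = 3 (both equal 3). Transitivity holds for relations like <, <=, =, but not for !=.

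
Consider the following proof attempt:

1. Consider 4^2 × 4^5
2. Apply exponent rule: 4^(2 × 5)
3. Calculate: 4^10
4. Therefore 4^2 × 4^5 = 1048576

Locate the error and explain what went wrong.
Step 2: Apply exponent rule: 4^(2 × 5)

Step 2 incorrectly states that a^b × a^c = a^(b×c). The correct rule is a^b × a^c = a^(b+c). The actual value is 4^2 × 4^5 = 4^7 = 16384, not 4^10 = 1048576.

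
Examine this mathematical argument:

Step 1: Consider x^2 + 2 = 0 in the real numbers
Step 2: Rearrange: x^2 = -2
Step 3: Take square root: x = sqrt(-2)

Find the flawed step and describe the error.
Step 3: Take square root: x = sqrt(-2)

Step 3 takes the square root of -2, which is negative. In the real number system, the square root of a negative number is undefined. The equation x^2 + 2 = 0 has no real solutions. Square roots of negative numbers only exist in the complex numbers.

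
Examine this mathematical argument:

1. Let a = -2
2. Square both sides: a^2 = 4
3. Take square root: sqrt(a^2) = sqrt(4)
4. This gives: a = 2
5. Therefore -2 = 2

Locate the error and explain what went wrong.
Step 4: This gives: a = 2

Step 4 incorrectly states that sqrt(a^2) = a. The correct identity is sqrt(a^2) = |a|. Since a = -2 < 0, we have sqrt(a^2) = |-2| = 2, not a = -2.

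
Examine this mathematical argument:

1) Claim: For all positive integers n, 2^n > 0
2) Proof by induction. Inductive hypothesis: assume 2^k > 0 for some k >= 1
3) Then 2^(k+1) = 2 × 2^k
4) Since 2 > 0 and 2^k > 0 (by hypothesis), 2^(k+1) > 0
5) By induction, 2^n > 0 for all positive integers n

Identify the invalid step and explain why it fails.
Step 5: By induction, 2^n > 0 for all positive integers n

Step 5 concludes the proof by induction, but no base case was ever established. A valid induction proof requires: (1) a base case proving 2^1 > 0, and (2) an inductive step showing IF 2^k > 0 THEN 2^(k+1) > 0. Steps 2-4 correctly establish the inductive step, but without the base case the conclusion in step 5 does not follow.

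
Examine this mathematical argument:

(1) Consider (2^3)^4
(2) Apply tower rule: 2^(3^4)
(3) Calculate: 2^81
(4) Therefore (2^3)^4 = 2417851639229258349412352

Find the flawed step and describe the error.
Step 2: Apply tower rule: 2^(3^4)

Step 2 incorrectly states that (a^b)^c = a^(b^c). The correct rule is (a^b)^c = a^(b×c). The actual value is (2^3)^4 = 2^12 = 4096, not 2^81 = 2417851639229258349412352.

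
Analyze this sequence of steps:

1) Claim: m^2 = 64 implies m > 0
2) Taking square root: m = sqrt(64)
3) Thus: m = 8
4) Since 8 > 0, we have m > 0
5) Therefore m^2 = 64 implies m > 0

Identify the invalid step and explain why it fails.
Step 2: Taking square root: m = sqrt(64)

Step 2 takes the square root and assumes the positive root only. The equation m^2 = 64 actually has two solutions: m = 8 and m = -8. The proof silently assumes m > 0 without justification, then uses this assumption to conclude m > 0, which is circular. The counterexample m = -8 shows the claim is false.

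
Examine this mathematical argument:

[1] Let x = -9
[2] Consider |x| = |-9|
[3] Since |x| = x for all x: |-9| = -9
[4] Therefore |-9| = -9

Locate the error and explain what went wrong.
Step 3: Since |x| = x for all x: |-9| = -9

Step 3 incorrectly states that |x| = x for all x. The correct definition is |x| = x when x >= 0, and |x| = -x when x < 0. Since -9 < 0, we have |-9| = -(-9) = 9, not -9.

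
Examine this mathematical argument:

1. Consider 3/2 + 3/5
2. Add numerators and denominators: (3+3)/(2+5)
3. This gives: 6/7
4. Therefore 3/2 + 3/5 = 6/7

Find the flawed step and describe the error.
Step 2: Add numerators and denominators: (3+3)/(2+5)

Step 2 incorrectly adds fractions by separately adding numerators and denominators. This is wrong. The correct method requires a common denominator: 3/2 + 3/5 = (3×5 + 3×2)/(2×5) = 21/10 = 21/10. The method used gives 6/7, which is different.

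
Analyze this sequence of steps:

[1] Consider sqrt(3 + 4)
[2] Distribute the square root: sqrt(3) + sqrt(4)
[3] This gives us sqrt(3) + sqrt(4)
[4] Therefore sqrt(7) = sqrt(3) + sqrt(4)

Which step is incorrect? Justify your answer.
Step 2: Distribute the square root: sqrt(3) + sqrt(4)

Step 2 incorrectly 'distributes' the square root over addition. The square root function does not distribute: sqrt(a + b) ≠ sqrt(a) + sqrt(b). In fact, sqrt(3 + 4) = sqrt(7) ≈ 2.6458, while sqrt(3) + sqrt(4) ≈ 3.7321.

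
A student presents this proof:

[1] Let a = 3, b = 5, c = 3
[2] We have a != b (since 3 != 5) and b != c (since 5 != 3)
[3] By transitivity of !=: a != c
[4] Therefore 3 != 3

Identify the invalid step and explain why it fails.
Step 3: By transitivity of !=: a != c

Step 3 incorrectly applies transitivity to the '!=' relation. Transitivity states: if a R b and b R c, then a R c. However, '!=' is not transitive. Counterexample: 3 != 5 and 5 != 3, but 3 = 3 (both equal 3). Transitivity holds for relations like <, <=, =, but not for !=.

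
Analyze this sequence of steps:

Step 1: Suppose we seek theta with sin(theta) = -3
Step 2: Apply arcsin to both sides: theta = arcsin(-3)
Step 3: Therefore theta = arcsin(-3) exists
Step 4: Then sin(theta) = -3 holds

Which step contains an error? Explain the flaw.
Step 2: Apply arcsin to both sides: theta = arcsin(-3)

Step 2 applies arcsin to -3. However, arcsin(x) is only defined for x in [-1, 1] because sin(theta) can only produce values in that range. Since |-3| > 1, arcsin(-3) is undefined. There is no angle whose sine equals -3.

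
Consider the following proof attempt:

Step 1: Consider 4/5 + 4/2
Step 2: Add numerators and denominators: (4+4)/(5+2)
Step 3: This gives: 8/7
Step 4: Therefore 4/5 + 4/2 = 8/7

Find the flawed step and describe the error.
Step 2: Add numerators and denominators: (4+4)/(5+2)

Step 2 incorrectly adds fractions by separately adding numerators and denominators. This is wrong. The correct method requires a common denominator: 4/5 + 4/2 = (4×2 + 4×5)/(5×2) = 28/10 = 14/5. The method used gives 8/7, which is different.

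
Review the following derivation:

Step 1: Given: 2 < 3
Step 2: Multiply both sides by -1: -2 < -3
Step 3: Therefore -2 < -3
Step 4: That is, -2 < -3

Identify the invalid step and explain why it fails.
Step 2: Multiply both sides by -1: -2 < -3

Step 2 multiplies both sides by -1 but fails to reverse the inequality sign. When multiplying (or dividing) an inequality by a negative number, the direction must be reversed. Since 2 < 3, we should get -2 > -3, i.e., -2 > -3.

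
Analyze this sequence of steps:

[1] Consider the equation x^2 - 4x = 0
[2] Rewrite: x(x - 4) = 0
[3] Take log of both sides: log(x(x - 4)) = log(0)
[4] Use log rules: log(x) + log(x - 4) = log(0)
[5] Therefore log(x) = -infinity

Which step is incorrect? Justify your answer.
Step 3: Take log of both sides: log(x(x - 4)) = log(0)

Step 3 takes the logarithm of both sides, resulting in log(0) on the right side. The logarithm is only defined for positive numbers; log(0) is undefined (approaches negative infinity). This operation is invalid.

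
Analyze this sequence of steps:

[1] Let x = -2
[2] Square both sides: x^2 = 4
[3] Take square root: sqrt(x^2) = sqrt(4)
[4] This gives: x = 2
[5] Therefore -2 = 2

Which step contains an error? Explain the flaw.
Step 4: This gives: x = 2

Step 4 incorrectly states that sqrt(x^2) = x. The correct identity is sqrt(x^2) = |x|. Since x = -2 < 0, we have sqrt(x^2) = |-2| = 2, not x = -2.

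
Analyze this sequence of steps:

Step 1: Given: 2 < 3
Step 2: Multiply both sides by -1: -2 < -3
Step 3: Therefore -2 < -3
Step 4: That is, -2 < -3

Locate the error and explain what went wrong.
Step 2: Multiply both sides by -1: -2 < -3

Step 2 multiplies both sides by -1 but fails to reverse the inequality sign. When multiplying (or dividing) an inequality by a negative number, the direction must be reversed. Since 2 < 3, we should get -2 > -3, i.e., -2 > -3.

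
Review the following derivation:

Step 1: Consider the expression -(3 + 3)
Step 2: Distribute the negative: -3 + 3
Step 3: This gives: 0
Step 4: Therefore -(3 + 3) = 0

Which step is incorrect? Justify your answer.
Step 2: Distribute the negative: -3 + 3

Step 2 incorrectly distributes the negative sign. The correct distribution is -(3 + 3) = -3 - 3 = -6. The negative must be applied to both terms, not just the first. The error treats -(3 + 3) as -3 + 3, which equals 0 instead of -6.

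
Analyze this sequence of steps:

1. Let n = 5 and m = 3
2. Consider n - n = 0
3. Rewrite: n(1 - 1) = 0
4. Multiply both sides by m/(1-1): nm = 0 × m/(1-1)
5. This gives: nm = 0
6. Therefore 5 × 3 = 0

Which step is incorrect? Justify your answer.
Step 4: Multiply both sides by m/(1-1): nm = 0 × m/(1-1)

Step 4 multiplies both sides by m/(1-1). However, 1-1 = 0, so this is multiplication by m/0, which is undefined. We cannot multiply by an undefined expression.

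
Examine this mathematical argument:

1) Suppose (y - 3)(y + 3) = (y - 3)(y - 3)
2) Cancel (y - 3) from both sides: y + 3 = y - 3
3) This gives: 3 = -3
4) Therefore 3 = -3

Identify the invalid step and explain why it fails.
Step 2: Cancel (y - 3) from both sides: y + 3 = y - 3

Step 2 cancels (y - 3) from both sides. This is only valid if (y - 3) ≠ 0, i.e., y ≠ 3. When y = 3, both sides equal zero regardless of the other factors. The correct approach requires considering y = 3 as a separate case.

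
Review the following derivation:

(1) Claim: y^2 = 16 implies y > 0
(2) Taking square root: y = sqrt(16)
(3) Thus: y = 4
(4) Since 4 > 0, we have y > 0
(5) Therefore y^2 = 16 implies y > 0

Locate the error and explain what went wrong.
Step 2: Taking square root: y = sqrt(16)

Step 2 takes the square root and assumes the positive root only. The equation y^2 = 16 actually has two solutions: y = 4 and y = -4. The proof silently assumes y > 0 without justification, then uses this assumption to conclude y > 0, which is circular. The counterexample y = -4 shows the claim is false.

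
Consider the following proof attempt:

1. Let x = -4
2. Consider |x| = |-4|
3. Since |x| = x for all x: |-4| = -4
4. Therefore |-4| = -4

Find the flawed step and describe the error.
Step 3: Since |x| = x for all x: |-4| = -4

Step 3 incorrectly states that |x| = x for all x. The correct definition is |x| = x when x >= 0, and |x| = -x when x < 0. Since -4 < 0, we have |-4| = -(-4) = 4, not -4.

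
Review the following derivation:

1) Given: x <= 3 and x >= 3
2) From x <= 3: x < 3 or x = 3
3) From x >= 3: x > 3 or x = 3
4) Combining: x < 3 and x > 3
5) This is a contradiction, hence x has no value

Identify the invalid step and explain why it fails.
Step 4: Combining: x < 3 and x > 3

Step 4 incorrectly combines the conditions. From x <= 3 and x >= 3, the intersection is x = 3. The error treats the 'or' cases as 'and' requirements. The correct conclusion is that x = 3 is the unique solution, not that no solution exists.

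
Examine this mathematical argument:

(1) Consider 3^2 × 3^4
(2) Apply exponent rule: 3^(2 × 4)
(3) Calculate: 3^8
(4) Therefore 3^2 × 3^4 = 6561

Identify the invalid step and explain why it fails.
Step 2: Apply exponent rule: 3^(2 × 4)

Step 2 incorrectly states that a^b × a^c = a^(b×c). The correct rule is a^b × a^c = a^(b+c). The actual value is 3^2 × 3^4 = 3^6 = 729, not 3^8 = 6561.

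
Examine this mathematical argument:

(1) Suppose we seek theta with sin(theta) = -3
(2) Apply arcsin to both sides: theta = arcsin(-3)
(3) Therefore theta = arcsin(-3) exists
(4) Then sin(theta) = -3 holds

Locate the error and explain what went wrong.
Step 2: Apply arcsin to both sides: theta = arcsin(-3)

Step 2 applies arcsin to -3. However, arcsin(x) is only defined for x in [-1, 1] because sin(theta) can only produce values in that range. Since |-3| > 1, arcsin(-3) is undefined. There is no angle whose sine equals -3.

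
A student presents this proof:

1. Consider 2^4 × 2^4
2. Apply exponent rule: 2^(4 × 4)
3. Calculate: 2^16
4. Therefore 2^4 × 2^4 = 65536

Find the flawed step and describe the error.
Step 2: Apply exponent rule: 2^(4 × 4)

Step 2 incorrectly states that a^b × a^c = a^(b×c). The correct rule is a^b × a^c = a^(b+c). The actual value is 2^4 × 2^4 = 2^8 = 256, not 2^16 = 65536.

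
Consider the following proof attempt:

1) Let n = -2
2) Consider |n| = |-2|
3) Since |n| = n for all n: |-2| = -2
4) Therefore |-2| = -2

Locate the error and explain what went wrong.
Step 3: Since |n| = n for all n: |-2| = -2

Step 3 incorrectly states that |n| = n for all n. The correct definition is |n| = n when n >= 0, and |n| = -n when n < 0. Since -2 < 0, we have |-2| = -(-2) = 2, not -2.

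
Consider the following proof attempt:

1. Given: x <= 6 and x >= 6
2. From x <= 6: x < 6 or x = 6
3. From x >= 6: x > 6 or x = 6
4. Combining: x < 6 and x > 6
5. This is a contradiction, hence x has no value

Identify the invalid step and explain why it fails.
Step 4: Combining: x < 6 and x > 6

Step 4 incorrectly combines the conditions. From x <= 6 and x >= 6, the intersection is x = 6. The error treats the 'or' cases as 'and' requirements. The correct conclusion is that x = 6 is the unique solution, not that no solution exists.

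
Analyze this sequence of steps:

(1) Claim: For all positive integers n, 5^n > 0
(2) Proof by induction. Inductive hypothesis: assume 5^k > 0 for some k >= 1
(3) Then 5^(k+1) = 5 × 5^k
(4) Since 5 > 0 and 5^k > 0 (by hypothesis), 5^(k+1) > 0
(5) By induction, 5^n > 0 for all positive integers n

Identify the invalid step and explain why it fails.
Step 5: By induction, 5^n > 0 for all positive integers n

Step 5 concludes the proof by induction, but no base case was ever established. A valid induction proof requires: (1) a base case proving 5^1 > 0, and (2) an inductive step showing IF 5^k > 0 THEN 5^(k+1) > 0. Steps 2-4 correctly establish the inductive step, but without the base case the conclusion in step 5 does not follow.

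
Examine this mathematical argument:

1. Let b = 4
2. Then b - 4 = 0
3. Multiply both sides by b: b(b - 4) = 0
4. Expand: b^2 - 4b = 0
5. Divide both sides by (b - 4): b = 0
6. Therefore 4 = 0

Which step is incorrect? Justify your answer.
Step 5: Divide both sides by (b - 4): b = 0

Step 5 divides both sides by (b - 4). However, since b = 4, we have (b - 4) = 0. Division by zero is undefined, making this step invalid.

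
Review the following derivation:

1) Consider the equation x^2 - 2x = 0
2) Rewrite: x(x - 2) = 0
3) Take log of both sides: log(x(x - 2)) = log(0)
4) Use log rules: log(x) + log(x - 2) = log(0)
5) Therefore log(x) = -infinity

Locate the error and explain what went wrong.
Step 3: Take log of both sides: log(x(x - 2)) = log(0)

Step 3 takes the logarithm of both sides, resulting in log(0) on the right side. The logarithm is only defined for positive numbers; log(0) is undefined (approaches negative infinity). This operation is invalid.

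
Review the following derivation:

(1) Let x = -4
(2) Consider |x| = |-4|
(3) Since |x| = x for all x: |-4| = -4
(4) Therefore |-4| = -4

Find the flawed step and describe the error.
Step 3: Since |x| = x for all x: |-4| = -4

Step 3 incorrectly states that |x| = x for all x. The correct definition is |x| = x when x >= 0, and |x| = -x when x < 0. Since -4 < 0, we have |-4| = -(-4) = 4, not -4.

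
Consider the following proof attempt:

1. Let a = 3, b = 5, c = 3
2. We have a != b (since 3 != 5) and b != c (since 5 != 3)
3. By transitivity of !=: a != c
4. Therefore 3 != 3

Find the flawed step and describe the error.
Step 3: By transitivity of !=: a != c

Step 3 incorrectly applies transitivity to the '!=' relation. Transitivity states: if a R b and b R c, then a R c. However, '!=' is not transitive. Counterexample: 3 != 5 and 5 != 3, but 3 = 3 (both equal 3). Transitivity holds for relations like <, <=, =, but not for !=.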